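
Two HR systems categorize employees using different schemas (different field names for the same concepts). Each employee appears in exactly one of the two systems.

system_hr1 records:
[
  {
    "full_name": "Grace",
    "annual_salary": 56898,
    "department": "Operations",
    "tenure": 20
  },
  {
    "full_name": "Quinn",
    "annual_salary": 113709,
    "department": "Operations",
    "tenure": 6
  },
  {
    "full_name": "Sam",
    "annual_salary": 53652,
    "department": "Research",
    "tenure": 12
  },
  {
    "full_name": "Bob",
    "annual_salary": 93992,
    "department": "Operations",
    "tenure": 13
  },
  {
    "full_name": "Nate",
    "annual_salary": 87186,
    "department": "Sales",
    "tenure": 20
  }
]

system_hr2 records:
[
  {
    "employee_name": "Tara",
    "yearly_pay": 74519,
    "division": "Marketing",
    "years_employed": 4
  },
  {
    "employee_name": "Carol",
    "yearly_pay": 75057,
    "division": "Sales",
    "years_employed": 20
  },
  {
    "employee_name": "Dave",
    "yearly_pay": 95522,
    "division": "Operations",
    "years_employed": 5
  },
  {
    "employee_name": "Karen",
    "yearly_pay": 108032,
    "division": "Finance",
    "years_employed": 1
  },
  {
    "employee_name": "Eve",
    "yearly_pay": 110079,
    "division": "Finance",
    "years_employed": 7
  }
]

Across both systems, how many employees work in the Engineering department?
0

Schema mapping: "department" (system_hr1) = "division" (system_hr2) = department

Engineering employees in system_hr1: 0
Engineering employees in system_hr2: 0

Total in Engineering: 0 + 0 = 0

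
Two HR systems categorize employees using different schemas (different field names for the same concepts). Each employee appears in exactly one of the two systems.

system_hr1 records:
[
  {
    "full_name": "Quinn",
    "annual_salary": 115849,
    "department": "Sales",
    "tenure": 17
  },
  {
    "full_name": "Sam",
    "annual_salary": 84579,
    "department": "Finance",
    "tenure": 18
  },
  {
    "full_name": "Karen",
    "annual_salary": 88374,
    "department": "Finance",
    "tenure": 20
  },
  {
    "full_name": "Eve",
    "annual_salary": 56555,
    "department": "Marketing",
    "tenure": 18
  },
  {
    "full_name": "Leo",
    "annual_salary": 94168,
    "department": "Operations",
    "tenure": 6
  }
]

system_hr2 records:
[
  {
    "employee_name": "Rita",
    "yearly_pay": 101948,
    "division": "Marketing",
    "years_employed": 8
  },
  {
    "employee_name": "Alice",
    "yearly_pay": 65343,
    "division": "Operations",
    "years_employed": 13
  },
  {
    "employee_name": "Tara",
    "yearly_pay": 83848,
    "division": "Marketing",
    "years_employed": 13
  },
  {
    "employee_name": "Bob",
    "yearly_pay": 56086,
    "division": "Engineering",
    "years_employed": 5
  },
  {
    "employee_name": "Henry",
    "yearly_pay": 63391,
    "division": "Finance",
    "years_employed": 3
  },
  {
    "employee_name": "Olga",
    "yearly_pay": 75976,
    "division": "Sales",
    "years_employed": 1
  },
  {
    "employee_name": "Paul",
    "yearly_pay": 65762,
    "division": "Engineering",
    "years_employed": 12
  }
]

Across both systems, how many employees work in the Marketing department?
3

Schema mapping: "department" (system_hr1) = "division" (system_hr2) = department

Marketing employees in system_hr1: 1
Marketing employees in system_hr2: 2

Total in Marketing: 1 + 2 = 3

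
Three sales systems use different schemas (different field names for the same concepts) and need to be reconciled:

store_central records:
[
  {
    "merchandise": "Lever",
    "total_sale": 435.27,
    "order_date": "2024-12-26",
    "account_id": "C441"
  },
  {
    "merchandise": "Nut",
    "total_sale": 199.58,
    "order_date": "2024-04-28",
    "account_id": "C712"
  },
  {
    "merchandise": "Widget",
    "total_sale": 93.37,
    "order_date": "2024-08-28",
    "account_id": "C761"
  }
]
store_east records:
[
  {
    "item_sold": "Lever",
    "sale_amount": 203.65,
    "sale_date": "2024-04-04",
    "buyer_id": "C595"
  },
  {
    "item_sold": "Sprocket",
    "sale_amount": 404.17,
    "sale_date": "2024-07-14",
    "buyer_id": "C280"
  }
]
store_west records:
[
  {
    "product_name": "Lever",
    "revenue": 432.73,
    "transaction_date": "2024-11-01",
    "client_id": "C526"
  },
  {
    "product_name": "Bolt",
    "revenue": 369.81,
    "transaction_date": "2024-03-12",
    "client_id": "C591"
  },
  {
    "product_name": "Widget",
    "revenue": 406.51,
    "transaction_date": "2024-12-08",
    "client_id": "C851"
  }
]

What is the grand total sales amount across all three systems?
2545.09

Schema reconciliation - all amount fields map to sale amount:

store_central (total_sale): 728.22
store_east (sale_amount): 607.82
store_west (revenue): 1209.05

Grand total: 2545.09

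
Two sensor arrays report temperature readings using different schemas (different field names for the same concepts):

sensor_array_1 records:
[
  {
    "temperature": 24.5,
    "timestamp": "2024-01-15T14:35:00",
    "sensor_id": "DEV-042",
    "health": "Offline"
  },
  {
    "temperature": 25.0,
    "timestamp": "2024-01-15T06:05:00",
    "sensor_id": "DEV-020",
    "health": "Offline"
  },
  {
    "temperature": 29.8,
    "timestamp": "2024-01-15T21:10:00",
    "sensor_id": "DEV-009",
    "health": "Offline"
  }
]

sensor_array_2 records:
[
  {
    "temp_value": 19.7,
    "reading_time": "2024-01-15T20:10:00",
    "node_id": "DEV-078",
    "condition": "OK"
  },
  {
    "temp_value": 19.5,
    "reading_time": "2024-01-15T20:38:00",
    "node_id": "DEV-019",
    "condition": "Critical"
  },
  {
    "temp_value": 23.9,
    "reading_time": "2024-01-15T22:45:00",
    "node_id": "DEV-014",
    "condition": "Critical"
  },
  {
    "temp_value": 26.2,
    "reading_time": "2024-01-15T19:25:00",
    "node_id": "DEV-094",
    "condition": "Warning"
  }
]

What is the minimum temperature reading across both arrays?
19.5

Schema mapping: "temperature" (sensor_array_1) = "temp_value" (sensor_array_2) = temperature reading

Minimum in sensor_array_1: 24.5
Minimum in sensor_array_2: 19.5

Overall minimum: min(24.5, 19.5) = 19.5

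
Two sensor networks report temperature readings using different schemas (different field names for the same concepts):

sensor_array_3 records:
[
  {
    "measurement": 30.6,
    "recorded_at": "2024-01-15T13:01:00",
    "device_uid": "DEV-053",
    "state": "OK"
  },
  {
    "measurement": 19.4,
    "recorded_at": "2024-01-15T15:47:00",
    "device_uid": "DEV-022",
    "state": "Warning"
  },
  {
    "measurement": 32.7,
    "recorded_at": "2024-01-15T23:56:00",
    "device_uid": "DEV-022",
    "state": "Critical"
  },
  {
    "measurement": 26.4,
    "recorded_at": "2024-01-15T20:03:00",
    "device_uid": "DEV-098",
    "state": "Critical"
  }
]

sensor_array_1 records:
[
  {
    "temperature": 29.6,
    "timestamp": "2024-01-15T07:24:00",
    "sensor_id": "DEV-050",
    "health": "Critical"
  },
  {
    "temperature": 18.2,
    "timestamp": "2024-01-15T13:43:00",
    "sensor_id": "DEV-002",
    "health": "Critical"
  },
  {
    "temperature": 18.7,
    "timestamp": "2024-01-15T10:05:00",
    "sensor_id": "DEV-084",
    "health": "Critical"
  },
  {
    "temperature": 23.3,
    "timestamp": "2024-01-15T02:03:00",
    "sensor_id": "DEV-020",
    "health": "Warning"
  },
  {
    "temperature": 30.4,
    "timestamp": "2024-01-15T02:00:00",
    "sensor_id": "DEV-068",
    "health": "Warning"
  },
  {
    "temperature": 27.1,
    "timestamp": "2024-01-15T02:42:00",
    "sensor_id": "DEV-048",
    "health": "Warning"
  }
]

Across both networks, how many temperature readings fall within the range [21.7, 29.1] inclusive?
3

Schema mapping: "measurement" (sensor_array_3) = "temperature" (sensor_array_1) = temperature

Readings in [21.7, 29.1] from sensor_array_3: 1
Readings in [21.7, 29.1] from sensor_array_1: 2

Total count: 1 + 2 = 3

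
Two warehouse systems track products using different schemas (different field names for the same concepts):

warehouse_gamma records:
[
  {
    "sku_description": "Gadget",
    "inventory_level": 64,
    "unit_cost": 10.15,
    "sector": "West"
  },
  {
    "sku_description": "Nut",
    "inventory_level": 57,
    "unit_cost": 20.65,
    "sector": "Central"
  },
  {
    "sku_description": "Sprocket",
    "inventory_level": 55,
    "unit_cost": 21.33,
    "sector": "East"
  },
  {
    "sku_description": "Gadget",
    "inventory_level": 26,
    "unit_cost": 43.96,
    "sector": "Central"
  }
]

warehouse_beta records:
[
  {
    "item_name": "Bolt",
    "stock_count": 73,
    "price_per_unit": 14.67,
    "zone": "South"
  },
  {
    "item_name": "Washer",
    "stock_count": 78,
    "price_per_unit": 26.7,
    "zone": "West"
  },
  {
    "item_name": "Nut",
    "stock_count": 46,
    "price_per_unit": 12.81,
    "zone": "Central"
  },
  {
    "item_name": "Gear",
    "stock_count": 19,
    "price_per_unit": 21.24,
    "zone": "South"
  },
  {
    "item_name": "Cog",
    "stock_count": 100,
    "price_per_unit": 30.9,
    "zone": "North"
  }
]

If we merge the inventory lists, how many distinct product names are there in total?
7

Schema mapping: "sku_description" (warehouse_gamma) = "item_name" (warehouse_beta) = product name

Products in warehouse_gamma: ['Gadget', 'Nut', 'Sprocket']
Products in warehouse_beta: ['Bolt', 'Cog', 'Gear', 'Nut', 'Washer']

Union (unique products): ['Bolt', 'Cog', 'Gadget', 'Gear', 'Nut', 'Sprocket', 'Washer']
Count: 7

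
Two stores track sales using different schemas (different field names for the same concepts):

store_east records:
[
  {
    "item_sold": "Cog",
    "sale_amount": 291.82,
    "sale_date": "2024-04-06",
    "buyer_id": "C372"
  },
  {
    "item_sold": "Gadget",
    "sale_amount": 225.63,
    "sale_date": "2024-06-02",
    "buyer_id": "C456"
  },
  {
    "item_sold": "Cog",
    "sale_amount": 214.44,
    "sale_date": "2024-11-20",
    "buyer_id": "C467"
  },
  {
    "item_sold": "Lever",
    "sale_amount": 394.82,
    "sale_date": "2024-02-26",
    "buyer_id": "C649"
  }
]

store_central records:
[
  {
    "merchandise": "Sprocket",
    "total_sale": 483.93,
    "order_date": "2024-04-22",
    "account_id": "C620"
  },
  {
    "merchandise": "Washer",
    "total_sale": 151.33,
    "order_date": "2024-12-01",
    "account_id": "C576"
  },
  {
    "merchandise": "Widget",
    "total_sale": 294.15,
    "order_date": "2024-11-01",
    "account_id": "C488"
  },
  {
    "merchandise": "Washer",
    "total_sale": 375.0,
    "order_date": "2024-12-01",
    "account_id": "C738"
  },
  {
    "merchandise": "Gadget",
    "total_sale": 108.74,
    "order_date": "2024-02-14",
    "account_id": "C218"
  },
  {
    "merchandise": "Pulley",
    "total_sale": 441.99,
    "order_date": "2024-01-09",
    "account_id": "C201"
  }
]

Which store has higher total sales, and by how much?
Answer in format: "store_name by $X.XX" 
store_central by $728.43

Schema mapping: "sale_amount" (store_east) = "total_sale" (store_central) = sale amount

Total for store_east: 1126.71
Total for store_central: 1855.14

Difference: |1126.71 - 1855.14| = 728.43
store_central has higher sales by $728.43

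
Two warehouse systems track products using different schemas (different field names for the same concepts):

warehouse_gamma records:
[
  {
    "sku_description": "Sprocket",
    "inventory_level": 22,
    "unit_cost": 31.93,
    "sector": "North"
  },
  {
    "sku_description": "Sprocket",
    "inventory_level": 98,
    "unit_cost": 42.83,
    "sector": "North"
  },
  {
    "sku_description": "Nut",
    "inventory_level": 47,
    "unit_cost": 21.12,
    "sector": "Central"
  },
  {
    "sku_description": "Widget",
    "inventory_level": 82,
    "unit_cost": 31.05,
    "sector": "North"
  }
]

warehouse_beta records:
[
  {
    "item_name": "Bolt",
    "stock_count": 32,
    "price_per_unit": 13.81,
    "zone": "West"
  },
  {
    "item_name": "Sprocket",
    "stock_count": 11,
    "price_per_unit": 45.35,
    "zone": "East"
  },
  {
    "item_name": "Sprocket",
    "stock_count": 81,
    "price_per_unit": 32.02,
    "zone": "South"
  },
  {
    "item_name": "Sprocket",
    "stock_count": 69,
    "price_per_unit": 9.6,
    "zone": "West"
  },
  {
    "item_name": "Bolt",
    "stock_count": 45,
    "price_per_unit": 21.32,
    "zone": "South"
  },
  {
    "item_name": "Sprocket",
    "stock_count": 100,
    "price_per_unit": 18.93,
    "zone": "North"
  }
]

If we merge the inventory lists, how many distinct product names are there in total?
4

Schema mapping: "sku_description" (warehouse_gamma) = "item_name" (warehouse_beta) = product name

Products in warehouse_gamma: ['Nut', 'Sprocket', 'Widget']
Products in warehouse_beta: ['Bolt', 'Sprocket']

Union (unique products): ['Bolt', 'Nut', 'Sprocket', 'Widget']
Count: 4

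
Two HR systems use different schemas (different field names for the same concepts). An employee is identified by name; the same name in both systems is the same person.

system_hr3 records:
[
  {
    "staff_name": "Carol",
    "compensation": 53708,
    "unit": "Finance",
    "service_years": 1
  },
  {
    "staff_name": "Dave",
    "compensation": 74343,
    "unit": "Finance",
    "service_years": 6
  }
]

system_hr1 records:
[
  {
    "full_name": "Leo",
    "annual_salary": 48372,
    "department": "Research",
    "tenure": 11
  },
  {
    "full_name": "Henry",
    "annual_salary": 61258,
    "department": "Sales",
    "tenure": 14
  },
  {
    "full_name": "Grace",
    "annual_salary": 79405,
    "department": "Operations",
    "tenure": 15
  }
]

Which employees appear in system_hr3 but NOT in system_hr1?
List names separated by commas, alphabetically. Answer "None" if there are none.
Carol, Dave

Schema mapping: "staff_name" (system_hr3) = "full_name" (system_hr1) = employee name

Names in system_hr3: ['Carol', 'Dave']
Names in system_hr1: ['Grace', 'Henry', 'Leo']

In system_hr3 but not system_hr1: ['Carol', 'Dave']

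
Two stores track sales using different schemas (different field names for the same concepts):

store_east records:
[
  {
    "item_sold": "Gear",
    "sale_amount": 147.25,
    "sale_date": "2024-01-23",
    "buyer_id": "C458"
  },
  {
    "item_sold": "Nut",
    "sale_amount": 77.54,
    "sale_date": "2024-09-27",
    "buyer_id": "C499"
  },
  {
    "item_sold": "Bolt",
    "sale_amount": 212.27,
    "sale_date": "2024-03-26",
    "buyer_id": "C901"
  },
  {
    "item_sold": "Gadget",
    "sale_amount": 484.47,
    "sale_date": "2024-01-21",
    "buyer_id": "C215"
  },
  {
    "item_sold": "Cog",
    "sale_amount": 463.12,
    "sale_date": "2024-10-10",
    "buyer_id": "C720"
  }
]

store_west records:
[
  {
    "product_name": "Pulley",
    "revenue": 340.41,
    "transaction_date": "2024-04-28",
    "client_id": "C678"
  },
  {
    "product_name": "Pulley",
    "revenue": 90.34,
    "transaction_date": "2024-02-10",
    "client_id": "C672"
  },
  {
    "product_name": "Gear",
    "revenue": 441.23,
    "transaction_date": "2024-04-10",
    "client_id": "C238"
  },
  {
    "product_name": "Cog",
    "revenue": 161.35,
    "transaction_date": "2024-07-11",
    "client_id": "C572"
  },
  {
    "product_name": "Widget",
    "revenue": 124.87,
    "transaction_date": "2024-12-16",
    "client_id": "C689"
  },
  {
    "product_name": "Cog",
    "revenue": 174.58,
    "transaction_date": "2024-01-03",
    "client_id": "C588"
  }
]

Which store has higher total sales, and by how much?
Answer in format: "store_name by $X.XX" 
store_east by $51.87

Schema mapping: "sale_amount" (store_east) = "revenue" (store_west) = sale amount

Total for store_east: 1384.65
Total for store_west: 1332.78

Difference: |1384.65 - 1332.78| = 51.87
store_east has higher sales by $51.87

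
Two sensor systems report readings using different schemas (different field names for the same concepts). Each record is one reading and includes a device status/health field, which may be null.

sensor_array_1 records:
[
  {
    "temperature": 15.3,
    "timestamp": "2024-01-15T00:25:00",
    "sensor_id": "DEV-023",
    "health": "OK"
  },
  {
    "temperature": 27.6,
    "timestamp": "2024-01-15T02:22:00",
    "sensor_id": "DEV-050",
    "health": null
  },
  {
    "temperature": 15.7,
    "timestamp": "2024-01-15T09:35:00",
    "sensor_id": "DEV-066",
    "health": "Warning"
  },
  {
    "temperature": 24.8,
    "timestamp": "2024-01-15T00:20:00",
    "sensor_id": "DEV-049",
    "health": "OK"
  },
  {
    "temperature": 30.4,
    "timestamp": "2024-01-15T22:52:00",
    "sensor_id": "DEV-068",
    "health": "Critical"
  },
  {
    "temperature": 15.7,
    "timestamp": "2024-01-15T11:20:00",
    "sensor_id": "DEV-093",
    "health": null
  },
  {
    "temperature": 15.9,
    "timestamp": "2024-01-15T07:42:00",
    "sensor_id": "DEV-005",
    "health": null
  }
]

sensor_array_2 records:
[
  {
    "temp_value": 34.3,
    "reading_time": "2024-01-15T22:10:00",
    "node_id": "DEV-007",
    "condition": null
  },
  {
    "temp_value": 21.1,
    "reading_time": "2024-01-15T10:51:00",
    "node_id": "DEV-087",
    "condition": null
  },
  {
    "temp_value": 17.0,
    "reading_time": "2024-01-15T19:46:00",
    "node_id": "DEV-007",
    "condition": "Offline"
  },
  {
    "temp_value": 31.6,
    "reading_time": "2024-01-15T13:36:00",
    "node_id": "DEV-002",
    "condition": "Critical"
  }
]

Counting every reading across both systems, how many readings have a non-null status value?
6

Schema mapping: "health" (sensor_array_1) = "condition" (sensor_array_2) = status

Non-null in sensor_array_1: 4
Non-null in sensor_array_2: 2

Total non-null: 4 + 2 = 6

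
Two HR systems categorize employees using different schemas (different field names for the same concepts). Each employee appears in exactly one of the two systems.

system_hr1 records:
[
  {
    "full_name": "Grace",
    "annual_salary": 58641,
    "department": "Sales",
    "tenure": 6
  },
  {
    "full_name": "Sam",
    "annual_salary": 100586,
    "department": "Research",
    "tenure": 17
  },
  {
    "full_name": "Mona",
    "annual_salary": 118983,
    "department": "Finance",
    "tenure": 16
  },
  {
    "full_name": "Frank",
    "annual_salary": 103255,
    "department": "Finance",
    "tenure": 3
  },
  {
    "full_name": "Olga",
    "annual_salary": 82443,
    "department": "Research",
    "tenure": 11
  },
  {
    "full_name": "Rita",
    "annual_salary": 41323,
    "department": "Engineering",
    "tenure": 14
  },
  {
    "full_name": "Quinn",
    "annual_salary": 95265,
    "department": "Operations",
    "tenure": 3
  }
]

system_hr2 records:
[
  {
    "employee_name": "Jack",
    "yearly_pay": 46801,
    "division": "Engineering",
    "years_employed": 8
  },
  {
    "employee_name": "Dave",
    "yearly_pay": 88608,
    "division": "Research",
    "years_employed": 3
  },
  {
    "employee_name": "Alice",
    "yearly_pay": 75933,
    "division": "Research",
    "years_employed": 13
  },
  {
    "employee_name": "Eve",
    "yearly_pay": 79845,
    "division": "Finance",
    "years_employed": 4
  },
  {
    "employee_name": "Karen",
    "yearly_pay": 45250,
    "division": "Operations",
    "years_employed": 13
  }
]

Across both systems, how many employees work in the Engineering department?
2

Schema mapping: "department" (system_hr1) = "division" (system_hr2) = department

Engineering employees in system_hr1: 1
Engineering employees in system_hr2: 1

Total in Engineering: 1 + 1 = 2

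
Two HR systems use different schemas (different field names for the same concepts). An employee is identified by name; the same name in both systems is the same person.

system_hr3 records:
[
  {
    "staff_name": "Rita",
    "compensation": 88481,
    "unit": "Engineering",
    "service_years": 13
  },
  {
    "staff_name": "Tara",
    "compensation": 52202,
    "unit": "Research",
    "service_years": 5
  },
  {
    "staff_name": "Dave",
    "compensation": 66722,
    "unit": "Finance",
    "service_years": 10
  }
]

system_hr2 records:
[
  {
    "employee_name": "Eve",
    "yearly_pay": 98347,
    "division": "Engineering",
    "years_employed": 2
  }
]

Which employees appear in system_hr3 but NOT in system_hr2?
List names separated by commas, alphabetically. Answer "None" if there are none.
Dave, Rita, Tara

Schema mapping: "staff_name" (system_hr3) = "employee_name" (system_hr2) = employee name

Names in system_hr3: ['Dave', 'Rita', 'Tara']
Names in system_hr2: ['Eve']

In system_hr3 but not system_hr2: ['Dave', 'Rita', 'Tara']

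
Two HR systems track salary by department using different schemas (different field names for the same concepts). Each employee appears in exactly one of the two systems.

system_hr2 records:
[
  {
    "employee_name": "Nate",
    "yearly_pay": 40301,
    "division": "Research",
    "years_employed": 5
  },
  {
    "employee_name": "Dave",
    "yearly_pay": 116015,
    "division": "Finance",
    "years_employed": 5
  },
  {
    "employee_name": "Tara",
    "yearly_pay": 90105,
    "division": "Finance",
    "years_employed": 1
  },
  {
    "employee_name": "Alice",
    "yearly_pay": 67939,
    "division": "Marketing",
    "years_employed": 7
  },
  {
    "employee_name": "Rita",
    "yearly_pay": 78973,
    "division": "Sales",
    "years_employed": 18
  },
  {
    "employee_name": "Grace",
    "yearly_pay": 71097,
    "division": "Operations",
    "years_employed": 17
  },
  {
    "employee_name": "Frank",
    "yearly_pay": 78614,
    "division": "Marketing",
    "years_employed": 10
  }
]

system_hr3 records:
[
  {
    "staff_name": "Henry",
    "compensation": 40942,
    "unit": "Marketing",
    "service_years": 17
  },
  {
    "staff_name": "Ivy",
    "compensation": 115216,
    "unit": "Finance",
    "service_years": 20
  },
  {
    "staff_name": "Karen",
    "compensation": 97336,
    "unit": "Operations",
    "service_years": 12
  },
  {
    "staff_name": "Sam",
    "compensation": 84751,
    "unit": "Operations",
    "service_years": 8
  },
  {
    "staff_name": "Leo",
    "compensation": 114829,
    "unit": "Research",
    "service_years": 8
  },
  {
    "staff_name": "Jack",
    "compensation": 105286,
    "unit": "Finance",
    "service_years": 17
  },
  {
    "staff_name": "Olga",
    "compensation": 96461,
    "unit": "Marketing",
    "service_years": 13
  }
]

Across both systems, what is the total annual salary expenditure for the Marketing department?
283956

Schema mappings:
- "division" (system_hr2) = "unit" (system_hr3) = department
- "yearly_pay" (system_hr2) = "compensation" (system_hr3) = salary

Marketing salaries from system_hr2: 146553
Marketing salaries from system_hr3: 137403

Total: 146553 + 137403 = 283956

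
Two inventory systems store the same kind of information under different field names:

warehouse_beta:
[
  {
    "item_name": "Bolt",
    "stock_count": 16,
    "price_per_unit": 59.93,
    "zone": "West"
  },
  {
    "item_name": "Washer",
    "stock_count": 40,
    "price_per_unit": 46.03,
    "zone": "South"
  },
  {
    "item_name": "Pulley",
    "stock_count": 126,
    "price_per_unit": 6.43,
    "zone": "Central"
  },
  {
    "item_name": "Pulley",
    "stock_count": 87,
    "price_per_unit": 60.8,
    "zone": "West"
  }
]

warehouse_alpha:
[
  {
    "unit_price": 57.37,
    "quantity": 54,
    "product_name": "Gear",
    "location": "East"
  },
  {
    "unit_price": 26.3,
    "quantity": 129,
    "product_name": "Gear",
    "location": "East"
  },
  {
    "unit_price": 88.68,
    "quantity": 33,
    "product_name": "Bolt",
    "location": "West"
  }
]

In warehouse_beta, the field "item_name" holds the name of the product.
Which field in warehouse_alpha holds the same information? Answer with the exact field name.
product_name

In warehouse_beta, "item_name" holds the name of the product.
The fields in warehouse_alpha are: "unit_price", "quantity", "product_name", "location".
"product_name" is the match: the name refers to the same concept and its values are product-name strings (e.g. 'Bolt', 'Gear').
The other fields ("unit_price", "quantity", "location") hold different kinds of data.

So "item_name" in warehouse_beta corresponds to "product_name" in warehouse_alpha.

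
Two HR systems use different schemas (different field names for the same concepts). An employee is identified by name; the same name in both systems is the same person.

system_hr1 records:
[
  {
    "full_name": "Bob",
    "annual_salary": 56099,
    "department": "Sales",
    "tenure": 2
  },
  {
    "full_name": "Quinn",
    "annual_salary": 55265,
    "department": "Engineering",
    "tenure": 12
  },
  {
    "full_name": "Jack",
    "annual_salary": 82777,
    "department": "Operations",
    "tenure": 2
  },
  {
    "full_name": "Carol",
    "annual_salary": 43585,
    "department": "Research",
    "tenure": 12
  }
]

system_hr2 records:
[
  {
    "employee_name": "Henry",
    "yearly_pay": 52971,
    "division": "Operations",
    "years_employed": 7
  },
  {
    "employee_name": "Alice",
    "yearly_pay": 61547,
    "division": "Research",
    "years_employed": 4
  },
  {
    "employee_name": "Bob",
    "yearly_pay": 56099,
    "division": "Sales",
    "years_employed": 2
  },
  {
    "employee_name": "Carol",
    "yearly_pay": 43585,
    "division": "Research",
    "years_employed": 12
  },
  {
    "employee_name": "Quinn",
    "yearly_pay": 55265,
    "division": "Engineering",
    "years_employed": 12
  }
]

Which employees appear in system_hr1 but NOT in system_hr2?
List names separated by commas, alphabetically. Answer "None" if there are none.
Jack

Schema mapping: "full_name" (system_hr1) = "employee_name" (system_hr2) = employee name

Names in system_hr1: ['Bob', 'Carol', 'Jack', 'Quinn']
Names in system_hr2: ['Alice', 'Bob', 'Carol', 'Henry', 'Quinn']

In system_hr1 but not system_hr2: ['Jack']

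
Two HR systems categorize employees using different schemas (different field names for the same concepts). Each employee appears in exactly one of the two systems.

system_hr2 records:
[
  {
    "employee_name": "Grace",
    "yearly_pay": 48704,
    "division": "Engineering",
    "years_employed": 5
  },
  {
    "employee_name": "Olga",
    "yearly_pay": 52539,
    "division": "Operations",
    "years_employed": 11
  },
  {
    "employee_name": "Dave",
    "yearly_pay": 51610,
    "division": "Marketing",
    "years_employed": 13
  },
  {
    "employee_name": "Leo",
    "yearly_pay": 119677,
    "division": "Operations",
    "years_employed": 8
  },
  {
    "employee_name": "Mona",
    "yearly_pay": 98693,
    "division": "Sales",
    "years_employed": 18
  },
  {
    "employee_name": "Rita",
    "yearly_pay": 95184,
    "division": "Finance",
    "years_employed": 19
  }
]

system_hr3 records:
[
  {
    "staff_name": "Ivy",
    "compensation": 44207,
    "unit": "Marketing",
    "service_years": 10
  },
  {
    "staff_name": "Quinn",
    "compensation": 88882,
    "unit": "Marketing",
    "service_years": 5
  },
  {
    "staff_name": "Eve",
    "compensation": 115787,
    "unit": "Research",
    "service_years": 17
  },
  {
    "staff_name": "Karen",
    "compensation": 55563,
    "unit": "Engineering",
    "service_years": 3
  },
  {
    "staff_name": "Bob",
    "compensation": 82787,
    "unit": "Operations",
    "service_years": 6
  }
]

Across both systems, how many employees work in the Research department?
1

Schema mapping: "division" (system_hr2) = "unit" (system_hr3) = department

Research employees in system_hr2: 0
Research employees in system_hr3: 1

Total in Research: 0 + 1 = 1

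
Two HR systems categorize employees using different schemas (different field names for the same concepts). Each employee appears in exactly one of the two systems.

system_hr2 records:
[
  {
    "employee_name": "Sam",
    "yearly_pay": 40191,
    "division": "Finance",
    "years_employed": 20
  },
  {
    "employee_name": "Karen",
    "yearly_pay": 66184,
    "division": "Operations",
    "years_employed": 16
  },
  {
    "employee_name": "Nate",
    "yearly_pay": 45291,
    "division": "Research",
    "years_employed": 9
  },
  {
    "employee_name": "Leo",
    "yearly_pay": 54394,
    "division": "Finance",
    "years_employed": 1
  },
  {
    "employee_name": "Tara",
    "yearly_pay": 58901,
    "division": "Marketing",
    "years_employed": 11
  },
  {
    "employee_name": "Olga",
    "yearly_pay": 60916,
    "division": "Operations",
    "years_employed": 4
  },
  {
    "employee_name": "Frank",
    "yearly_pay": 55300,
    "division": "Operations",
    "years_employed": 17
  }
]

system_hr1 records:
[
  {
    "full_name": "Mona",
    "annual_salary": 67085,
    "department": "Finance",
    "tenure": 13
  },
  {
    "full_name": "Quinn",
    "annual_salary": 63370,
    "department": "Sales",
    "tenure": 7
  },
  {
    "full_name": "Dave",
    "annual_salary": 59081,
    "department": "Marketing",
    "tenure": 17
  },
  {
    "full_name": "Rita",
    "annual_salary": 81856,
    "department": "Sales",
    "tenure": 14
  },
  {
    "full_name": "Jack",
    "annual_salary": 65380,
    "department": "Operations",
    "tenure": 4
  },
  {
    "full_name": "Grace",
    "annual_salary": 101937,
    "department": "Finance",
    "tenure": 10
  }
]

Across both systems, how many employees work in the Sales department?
2

Schema mapping: "division" (system_hr2) = "department" (system_hr1) = department

Sales employees in system_hr2: 0
Sales employees in system_hr1: 2

Total in Sales: 0 + 2 = 2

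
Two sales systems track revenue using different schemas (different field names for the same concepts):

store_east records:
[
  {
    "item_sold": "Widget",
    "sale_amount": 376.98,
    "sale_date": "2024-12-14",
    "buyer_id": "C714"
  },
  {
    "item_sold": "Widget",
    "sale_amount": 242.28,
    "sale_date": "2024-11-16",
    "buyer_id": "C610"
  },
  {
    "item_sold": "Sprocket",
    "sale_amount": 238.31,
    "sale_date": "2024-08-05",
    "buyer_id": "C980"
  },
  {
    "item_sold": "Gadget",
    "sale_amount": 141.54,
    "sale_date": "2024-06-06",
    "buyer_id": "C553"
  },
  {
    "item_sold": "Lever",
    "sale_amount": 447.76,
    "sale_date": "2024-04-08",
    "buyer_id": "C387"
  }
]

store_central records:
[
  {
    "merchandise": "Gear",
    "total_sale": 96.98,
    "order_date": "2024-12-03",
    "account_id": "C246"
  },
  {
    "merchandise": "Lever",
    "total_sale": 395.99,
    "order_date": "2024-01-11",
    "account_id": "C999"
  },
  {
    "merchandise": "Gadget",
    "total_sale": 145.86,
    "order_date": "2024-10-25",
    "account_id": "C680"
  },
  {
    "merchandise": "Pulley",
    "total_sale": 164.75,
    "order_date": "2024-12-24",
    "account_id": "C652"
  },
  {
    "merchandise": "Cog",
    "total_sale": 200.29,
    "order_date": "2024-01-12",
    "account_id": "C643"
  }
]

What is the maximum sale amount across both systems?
447.76

Reconcile: "sale_amount" (store_east) = "total_sale" (store_central) = sale amount

Maximum in store_east: 447.76
Maximum in store_central: 395.99

Overall maximum: max(447.76, 395.99) = 447.76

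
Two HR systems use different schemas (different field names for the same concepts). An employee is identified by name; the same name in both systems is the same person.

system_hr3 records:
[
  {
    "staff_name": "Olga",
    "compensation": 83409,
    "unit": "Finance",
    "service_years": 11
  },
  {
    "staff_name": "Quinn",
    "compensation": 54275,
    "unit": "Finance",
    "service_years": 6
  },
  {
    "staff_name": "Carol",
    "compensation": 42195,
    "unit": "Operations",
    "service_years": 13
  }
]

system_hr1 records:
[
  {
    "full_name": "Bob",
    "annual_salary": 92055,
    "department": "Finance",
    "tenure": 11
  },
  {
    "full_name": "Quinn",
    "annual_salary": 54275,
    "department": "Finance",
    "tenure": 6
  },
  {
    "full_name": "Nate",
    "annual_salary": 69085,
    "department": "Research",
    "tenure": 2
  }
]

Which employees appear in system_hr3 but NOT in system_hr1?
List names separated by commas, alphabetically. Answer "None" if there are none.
Carol, Olga

Schema mapping: "staff_name" (system_hr3) = "full_name" (system_hr1) = employee name

Names in system_hr3: ['Carol', 'Olga', 'Quinn']
Names in system_hr1: ['Bob', 'Nate', 'Quinn']

In system_hr3 but not system_hr1: ['Carol', 'Olga']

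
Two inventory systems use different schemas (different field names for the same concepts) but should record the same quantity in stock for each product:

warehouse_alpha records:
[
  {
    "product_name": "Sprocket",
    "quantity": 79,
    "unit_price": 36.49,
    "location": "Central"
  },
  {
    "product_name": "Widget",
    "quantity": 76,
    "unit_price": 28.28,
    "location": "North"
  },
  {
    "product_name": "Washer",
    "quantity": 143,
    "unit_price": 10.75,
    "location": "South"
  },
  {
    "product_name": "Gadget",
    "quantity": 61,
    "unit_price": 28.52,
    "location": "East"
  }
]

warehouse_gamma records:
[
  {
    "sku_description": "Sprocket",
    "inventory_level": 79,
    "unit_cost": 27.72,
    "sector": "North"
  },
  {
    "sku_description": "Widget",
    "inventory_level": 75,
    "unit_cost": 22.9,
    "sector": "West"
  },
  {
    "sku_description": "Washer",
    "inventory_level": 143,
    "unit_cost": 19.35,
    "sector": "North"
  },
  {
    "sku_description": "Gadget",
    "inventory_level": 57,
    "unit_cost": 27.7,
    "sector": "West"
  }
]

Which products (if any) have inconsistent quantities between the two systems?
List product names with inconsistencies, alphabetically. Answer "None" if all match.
Gadget, Widget

Schema mappings:
- "product_name" (warehouse_alpha) = "sku_description" (warehouse_gamma) = product name
- "quantity" (warehouse_alpha) = "inventory_level" (warehouse_gamma) = quantity

Comparison:
  Sprocket: 79 vs 79 - MATCH
  Widget: 76 vs 75 - MISMATCH
  Washer: 143 vs 143 - MATCH
  Gadget: 61 vs 57 - MISMATCH

Products with inconsistencies: Gadget, Widget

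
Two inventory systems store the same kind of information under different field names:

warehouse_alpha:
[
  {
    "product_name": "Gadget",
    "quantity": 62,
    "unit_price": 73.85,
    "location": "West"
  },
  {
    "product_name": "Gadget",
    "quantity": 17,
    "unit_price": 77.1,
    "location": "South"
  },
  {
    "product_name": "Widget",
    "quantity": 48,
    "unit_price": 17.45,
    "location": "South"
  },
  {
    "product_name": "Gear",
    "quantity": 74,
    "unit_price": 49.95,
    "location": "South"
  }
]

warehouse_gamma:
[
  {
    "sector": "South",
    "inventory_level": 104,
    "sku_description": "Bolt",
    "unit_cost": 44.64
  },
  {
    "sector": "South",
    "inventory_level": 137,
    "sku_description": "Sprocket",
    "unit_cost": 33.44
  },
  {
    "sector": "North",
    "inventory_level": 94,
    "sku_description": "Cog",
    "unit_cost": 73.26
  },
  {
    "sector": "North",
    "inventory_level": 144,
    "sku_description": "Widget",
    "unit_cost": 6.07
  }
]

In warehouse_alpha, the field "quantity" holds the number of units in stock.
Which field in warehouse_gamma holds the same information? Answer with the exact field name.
inventory_level

In warehouse_alpha, "quantity" holds the number of units in stock.
The fields in warehouse_gamma are: "sector", "inventory_level", "sku_description", "unit_cost".
"inventory_level" is the match: the name refers to the same concept and its values are whole-number counts (e.g. 104, 137).
The other fields ("sector", "sku_description", "unit_cost") hold different kinds of data.

So "quantity" in warehouse_alpha corresponds to "inventory_level" in warehouse_gamma.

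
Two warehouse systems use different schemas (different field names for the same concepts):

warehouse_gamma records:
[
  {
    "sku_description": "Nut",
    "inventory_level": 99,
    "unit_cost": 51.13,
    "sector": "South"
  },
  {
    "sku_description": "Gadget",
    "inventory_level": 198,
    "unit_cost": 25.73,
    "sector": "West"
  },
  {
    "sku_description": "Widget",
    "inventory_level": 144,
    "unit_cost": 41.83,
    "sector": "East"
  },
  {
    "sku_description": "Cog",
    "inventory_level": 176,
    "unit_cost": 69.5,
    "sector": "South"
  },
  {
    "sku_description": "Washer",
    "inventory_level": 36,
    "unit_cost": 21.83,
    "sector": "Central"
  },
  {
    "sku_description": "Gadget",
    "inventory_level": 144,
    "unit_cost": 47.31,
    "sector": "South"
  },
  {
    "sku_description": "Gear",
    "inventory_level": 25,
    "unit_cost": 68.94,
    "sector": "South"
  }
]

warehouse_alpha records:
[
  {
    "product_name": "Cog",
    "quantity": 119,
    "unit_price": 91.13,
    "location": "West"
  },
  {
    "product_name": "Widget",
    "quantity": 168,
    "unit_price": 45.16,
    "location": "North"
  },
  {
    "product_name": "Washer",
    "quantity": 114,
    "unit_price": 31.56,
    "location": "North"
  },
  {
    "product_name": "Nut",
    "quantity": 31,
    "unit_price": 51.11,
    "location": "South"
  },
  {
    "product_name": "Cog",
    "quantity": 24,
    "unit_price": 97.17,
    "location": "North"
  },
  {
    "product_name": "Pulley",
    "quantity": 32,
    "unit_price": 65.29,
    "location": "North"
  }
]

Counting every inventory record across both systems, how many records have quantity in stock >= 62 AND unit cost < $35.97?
2

Schema mappings:
- "inventory_level" (warehouse_gamma) = "quantity" (warehouse_alpha) = quantity
- "unit_cost" (warehouse_gamma) = "unit_price" (warehouse_alpha) = unit cost

Records meeting both conditions in warehouse_gamma: 1
Records meeting both conditions in warehouse_alpha: 1

Total: 1 + 1 = 2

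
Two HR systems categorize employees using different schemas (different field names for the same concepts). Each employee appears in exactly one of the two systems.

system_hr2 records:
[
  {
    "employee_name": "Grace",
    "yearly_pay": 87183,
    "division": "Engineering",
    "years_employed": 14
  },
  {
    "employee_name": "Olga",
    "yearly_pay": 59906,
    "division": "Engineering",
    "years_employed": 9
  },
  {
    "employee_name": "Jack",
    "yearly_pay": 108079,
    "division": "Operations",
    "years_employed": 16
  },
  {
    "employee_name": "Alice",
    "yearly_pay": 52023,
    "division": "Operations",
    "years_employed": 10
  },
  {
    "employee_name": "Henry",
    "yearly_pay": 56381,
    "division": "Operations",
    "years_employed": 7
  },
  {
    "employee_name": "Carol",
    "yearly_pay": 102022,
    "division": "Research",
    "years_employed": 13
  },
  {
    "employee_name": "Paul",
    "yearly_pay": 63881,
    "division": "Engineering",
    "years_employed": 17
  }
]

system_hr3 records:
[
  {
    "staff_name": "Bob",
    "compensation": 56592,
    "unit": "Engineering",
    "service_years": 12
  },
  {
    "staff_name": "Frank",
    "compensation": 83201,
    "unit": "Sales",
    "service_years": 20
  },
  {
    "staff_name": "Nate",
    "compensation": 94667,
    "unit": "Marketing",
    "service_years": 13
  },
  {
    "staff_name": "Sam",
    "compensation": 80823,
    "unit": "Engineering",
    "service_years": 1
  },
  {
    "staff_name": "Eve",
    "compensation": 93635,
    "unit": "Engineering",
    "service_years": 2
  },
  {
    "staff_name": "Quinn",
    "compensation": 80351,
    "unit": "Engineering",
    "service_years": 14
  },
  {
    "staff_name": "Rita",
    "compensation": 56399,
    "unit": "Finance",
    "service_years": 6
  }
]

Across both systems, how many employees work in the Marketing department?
1

Schema mapping: "division" (system_hr2) = "unit" (system_hr3) = department

Marketing employees in system_hr2: 0
Marketing employees in system_hr3: 1

Total in Marketing: 0 + 1 = 1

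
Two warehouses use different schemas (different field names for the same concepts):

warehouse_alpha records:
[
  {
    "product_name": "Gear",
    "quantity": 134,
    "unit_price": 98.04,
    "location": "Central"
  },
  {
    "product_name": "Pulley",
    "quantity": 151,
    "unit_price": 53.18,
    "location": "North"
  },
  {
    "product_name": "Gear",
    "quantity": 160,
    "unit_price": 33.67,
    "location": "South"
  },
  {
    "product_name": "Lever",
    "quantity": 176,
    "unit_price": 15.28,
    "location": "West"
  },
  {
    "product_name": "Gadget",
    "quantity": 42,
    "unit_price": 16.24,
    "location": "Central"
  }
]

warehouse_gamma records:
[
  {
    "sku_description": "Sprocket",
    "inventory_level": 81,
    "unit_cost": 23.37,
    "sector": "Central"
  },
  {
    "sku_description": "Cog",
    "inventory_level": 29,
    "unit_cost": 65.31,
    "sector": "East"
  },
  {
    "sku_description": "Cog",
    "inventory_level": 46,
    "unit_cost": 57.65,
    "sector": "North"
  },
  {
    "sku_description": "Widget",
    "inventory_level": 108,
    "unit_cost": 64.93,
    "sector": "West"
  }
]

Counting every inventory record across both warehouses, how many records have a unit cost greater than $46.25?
5

Schema mapping: "unit_price" (warehouse_alpha) = "unit_cost" (warehouse_gamma) = unit cost

Records > $46.25 in warehouse_alpha: 2
Records > $46.25 in warehouse_gamma: 3

Total count: 2 + 3 = 5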